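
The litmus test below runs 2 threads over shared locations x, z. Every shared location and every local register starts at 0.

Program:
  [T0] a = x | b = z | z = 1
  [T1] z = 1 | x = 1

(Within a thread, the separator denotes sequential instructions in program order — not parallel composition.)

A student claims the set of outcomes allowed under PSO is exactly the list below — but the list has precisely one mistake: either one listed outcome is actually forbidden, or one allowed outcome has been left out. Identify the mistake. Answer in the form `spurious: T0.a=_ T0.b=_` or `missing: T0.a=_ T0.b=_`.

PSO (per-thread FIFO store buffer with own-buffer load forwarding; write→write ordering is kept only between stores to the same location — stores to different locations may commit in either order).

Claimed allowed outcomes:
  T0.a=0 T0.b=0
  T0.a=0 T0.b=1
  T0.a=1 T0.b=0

missing: T0.a=1 T0.b=1

outcome vector order: (T0.a,T0.b)
under PSO → <0 0> <0 1> <1 0> <1 1>
PSO∖claimed = {<1 1>}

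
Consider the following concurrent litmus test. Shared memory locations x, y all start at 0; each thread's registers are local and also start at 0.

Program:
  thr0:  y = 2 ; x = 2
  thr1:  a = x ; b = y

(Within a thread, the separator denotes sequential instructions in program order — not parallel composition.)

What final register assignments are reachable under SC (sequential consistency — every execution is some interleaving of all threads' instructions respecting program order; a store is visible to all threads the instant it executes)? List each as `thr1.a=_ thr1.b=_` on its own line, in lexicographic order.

thr1.a=0 thr1.b=0
thr1.a=0 thr1.b=2
thr1.a=2 thr1.b=2

outcome vector order: (thr1.a,thr1.b)
|SC outcomes| = 3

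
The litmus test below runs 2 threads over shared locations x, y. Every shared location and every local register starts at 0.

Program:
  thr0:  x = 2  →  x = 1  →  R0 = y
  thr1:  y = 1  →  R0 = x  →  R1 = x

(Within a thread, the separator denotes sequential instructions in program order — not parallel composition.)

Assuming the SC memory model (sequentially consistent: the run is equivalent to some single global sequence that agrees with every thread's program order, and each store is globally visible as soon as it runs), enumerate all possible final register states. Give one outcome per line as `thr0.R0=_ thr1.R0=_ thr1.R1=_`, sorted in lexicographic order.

thr0.R0=0 thr1.R0=1 thr1.R1=1
thr0.R0=1 thr1.R0=0 thr1.R1=0
thr0.R0=1 thr1.R0=0 thr1.R1=1
thr0.R0=1 thr1.R0=0 thr1.R1=2
thr0.R0=1 thr1.R0=1 thr1.R1=1
thr0.R0=1 thr1.R0=2 thr1.R1=1
thr0.R0=1 thr1.R0=2 thr1.R1=2

outcome vector order: (thr0.R0,thr1.R0,thr1.R1)
|SC outcomes| = 7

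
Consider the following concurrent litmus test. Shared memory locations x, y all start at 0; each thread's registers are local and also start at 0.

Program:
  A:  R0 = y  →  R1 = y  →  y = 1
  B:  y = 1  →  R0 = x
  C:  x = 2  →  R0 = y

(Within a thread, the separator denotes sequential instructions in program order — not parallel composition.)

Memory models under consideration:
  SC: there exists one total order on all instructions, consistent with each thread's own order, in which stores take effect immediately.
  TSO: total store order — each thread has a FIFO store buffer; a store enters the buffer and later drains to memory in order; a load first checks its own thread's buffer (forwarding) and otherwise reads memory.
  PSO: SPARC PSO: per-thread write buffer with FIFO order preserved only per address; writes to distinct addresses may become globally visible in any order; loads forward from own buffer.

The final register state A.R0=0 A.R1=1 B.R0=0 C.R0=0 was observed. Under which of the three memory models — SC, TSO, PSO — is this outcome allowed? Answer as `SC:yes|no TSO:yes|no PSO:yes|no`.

outcome vector order: (A.R0,A.R1,B.R0,C.R0)
SC (9): (0,0,0,1), (0,0,2,0), (0,0,2,1), (0,1,0,1), (0,1,2,0), (0,1,2,1), (1,1,0,1), (1,1,2,0), (1,1,2,1)
TSO (12): (0,0,0,0), (0,0,0,1), (0,0,2,0), (0,0,2,1), (0,1,0,0), (0,1,0,1), (0,1,2,0), (0,1,2,1), (1,1,0,0), (1,1,0,1), (1,1,2,0), (1,1,2,1)
PSO (12): (0,0,0,0), (0,0,0,1), (0,0,2,0), (0,0,2,1), (0,1,0,0), (0,1,0,1), (0,1,2,0), (0,1,2,1), (1,1,0,0), (1,1,0,1), (1,1,2,0), (1,1,2,1)
target (0,1,0,0) ∈ {TSO,PSO}

SC:no TSO:yes PSO:yes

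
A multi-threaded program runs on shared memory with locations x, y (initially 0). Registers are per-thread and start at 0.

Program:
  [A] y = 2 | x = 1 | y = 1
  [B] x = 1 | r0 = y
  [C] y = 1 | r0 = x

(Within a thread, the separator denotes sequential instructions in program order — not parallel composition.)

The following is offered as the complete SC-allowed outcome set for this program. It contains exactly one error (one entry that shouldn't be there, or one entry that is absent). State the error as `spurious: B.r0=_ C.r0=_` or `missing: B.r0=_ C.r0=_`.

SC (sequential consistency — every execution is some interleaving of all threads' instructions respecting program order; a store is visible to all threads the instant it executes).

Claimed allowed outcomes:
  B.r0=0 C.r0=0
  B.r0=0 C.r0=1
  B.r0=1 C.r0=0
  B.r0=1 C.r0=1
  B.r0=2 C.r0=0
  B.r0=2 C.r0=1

spurious: B.r0=0 C.r0=0

outcome vector order: (B.r0,C.r0)
[SC] allowed = {0/1; 1/0; 1/1; 2/0; 2/1}
claimed∖SC = {0/0}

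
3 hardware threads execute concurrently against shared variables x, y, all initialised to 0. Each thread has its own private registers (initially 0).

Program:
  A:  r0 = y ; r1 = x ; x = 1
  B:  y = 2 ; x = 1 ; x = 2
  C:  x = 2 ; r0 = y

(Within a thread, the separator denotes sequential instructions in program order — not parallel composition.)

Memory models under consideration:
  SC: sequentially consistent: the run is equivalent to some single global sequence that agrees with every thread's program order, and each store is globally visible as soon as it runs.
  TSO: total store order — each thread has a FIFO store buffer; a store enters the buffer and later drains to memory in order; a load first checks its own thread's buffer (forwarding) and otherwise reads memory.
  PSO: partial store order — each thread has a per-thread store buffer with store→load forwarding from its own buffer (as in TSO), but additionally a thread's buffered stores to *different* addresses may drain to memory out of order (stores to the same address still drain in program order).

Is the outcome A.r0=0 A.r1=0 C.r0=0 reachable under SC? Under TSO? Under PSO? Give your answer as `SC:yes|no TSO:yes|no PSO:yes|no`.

SC:yes TSO:yes PSO:yes

outcome vector order: (A.r0,A.r1,C.r0)
SC (11): (0,0,0) (0,0,2) (0,1,0) (0,1,2) (0,2,0) (0,2,2) (2,0,2) (2,1,0) (2,1,2) (2,2,0) (2,2,2)
TSO (12): (0,0,0) (0,0,2) (0,1,0) (0,1,2) (0,2,0) (0,2,2) (2,0,0) (2,0,2) (2,1,0) (2,1,2) (2,2,0) (2,2,2)
PSO (12): (0,0,0) (0,0,2) (0,1,0) (0,1,2) (0,2,0) (0,2,2) (2,0,0) (2,0,2) (2,1,0) (2,1,2) (2,2,0) (2,2,2)
target (0,0,0) ∈ {SC,TSO,PSO}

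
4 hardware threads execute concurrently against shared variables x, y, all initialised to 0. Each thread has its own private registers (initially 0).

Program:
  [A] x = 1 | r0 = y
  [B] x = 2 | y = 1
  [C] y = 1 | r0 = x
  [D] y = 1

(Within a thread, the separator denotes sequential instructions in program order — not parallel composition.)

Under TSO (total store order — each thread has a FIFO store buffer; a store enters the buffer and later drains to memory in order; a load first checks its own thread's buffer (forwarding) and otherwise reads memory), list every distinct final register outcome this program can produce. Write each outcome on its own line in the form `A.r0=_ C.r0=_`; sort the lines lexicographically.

outcome vector order: (A.r0,C.r0)
|TSO outcomes| = 6

A.r0=0 C.r0=0
A.r0=0 C.r0=1
A.r0=0 C.r0=2
A.r0=1 C.r0=0
A.r0=1 C.r0=1
A.r0=1 C.r0=2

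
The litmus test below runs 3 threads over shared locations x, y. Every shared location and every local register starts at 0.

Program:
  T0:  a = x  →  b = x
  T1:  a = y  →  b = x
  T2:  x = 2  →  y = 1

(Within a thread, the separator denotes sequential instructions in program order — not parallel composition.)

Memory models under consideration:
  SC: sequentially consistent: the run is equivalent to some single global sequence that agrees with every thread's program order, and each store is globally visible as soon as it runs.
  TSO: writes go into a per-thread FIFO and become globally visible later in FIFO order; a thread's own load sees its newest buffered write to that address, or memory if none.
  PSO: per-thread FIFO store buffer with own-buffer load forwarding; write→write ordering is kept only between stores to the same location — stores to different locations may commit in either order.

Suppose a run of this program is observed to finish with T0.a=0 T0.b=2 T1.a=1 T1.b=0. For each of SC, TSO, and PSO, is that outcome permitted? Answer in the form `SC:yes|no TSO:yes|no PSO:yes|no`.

SC:no TSO:no PSO:yes

outcome vector order: (T0.a,T0.b,T1.a,T1.b)
SC: 9 outcomes — {(0,0,0,0) (0,0,0,2) (0,0,1,2) (0,2,0,0) (0,2,0,2) (0,2,1,2) (2,2,0,0) (2,2,0,2) (2,2,1,2)}
TSO: 9 outcomes — {(0,0,0,0) (0,0,0,2) (0,0,1,2) (0,2,0,0) (0,2,0,2) (0,2,1,2) (2,2,0,0) (2,2,0,2) (2,2,1,2)}
PSO: 12 outcomes — {(0,0,0,0) (0,0,0,2) (0,0,1,0) (0,0,1,2) (0,2,0,0) (0,2,0,2) (0,2,1,0) (0,2,1,2) (2,2,0,0) (2,2,0,2) (2,2,1,0) (2,2,1,2)}
target (0,2,1,0) ∈ {PSO}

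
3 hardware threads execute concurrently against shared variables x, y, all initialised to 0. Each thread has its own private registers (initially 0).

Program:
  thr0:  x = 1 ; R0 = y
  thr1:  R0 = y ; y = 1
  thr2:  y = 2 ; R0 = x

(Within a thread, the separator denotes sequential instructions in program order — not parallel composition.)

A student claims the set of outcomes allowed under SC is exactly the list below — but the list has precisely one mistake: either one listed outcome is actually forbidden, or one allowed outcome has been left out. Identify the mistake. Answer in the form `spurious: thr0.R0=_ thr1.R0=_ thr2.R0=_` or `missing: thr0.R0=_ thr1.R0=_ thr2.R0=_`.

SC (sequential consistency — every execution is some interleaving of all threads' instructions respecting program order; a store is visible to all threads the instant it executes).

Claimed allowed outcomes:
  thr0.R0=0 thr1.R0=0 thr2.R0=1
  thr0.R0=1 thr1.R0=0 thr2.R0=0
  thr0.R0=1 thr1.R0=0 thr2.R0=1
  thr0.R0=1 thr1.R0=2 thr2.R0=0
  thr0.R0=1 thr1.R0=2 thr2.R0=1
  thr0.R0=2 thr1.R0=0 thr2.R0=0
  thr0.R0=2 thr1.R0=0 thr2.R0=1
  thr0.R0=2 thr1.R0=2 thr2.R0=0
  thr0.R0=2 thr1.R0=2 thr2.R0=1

outcome vector order: (thr0.R0,thr1.R0,thr2.R0)
SC (10): <0 0 1>; <0 2 1>; <1 0 0>; <1 0 1>; <1 2 0>; <1 2 1>; <2 0 0>; <2 0 1>; <2 2 0>; <2 2 1>
SC∖claimed = {<0 2 1>}

missing: thr0.R0=0 thr1.R0=2 thr2.R0=1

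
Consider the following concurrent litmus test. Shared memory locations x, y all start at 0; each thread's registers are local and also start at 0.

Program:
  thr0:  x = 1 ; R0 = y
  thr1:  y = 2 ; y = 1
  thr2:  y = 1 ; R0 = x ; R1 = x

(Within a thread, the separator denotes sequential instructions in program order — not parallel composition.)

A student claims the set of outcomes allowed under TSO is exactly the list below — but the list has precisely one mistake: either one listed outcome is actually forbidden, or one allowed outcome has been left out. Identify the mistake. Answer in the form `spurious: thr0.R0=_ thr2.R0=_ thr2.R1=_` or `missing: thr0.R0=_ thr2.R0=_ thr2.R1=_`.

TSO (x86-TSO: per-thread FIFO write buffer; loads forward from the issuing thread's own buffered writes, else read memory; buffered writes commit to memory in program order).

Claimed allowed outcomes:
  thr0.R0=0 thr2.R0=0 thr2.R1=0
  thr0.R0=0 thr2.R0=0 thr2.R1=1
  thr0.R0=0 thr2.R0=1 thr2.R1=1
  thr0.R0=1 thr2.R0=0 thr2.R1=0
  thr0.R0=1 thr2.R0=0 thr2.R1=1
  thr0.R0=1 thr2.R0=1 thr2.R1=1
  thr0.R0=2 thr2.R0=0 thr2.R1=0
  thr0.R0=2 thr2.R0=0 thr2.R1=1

missing: thr0.R0=2 thr2.R0=1 thr2.R1=1

outcome vector order: (thr0.R0,thr2.R0,thr2.R1)
under TSO → (0,0,0), (0,0,1), (0,1,1), (1,0,0), (1,0,1), (1,1,1), (2,0,0), (2,0,1), (2,1,1)
TSO∖claimed = {(2,1,1)}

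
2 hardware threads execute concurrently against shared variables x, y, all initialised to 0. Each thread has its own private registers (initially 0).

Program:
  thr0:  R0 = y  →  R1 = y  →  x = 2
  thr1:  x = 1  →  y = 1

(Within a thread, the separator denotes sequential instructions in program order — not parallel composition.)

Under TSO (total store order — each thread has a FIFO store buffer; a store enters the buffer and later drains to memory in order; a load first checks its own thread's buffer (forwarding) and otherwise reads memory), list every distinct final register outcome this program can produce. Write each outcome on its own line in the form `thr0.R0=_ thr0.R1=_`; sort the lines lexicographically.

thr0.R0=0 thr0.R1=0
thr0.R0=0 thr0.R1=1
thr0.R0=1 thr0.R1=1

outcome vector order: (thr0.R0,thr0.R1)
|TSO outcomes| = 3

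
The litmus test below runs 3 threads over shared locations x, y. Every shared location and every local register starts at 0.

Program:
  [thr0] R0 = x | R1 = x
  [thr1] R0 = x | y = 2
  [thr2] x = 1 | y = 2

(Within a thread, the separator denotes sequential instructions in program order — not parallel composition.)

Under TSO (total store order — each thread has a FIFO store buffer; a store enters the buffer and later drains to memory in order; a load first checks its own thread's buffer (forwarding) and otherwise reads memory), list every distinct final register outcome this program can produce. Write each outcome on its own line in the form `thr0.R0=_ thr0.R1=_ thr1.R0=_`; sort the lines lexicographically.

outcome vector order: (thr0.R0,thr0.R1,thr1.R0)
|TSO outcomes| = 6

thr0.R0=0 thr0.R1=0 thr1.R0=0
thr0.R0=0 thr0.R1=0 thr1.R0=1
thr0.R0=0 thr0.R1=1 thr1.R0=0
thr0.R0=0 thr0.R1=1 thr1.R0=1
thr0.R0=1 thr0.R1=1 thr1.R0=0
thr0.R0=1 thr0.R1=1 thr1.R0=1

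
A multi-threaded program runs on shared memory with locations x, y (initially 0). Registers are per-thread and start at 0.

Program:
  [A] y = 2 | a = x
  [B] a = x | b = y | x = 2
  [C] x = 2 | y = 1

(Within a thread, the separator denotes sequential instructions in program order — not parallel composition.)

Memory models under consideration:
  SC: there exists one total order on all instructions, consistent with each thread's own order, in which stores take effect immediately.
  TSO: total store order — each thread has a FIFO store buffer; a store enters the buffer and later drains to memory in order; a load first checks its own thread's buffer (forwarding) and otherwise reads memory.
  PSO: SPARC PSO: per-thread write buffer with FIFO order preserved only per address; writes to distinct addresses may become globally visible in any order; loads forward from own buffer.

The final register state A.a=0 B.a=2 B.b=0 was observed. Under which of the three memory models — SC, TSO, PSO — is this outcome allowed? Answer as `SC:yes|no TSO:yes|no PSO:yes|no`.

SC:no TSO:yes PSO:yes

outcome vector order: (A.a,B.a,B.b)
SC (11): 000, 001, 002, 021, 022, 200, 201, 202, 220, 221, 222
TSO (12): 000, 001, 002, 020, 021, 022, 200, 201, 202, 220, 221, 222
PSO (12): 000, 001, 002, 020, 021, 022, 200, 201, 202, 220, 221, 222
target 020 ∈ {TSO,PSO}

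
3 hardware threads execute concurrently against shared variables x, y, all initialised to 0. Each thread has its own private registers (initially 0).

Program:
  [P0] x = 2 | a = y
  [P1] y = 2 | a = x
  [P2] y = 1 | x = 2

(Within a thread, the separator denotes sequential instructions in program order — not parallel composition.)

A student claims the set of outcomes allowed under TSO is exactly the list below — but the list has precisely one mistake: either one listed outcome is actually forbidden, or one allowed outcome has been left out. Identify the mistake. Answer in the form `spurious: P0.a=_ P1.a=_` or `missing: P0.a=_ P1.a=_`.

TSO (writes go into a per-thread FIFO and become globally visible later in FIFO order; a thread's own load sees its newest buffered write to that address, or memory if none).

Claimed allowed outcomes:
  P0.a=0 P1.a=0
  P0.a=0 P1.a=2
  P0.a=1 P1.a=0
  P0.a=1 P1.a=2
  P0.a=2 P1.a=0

missing: P0.a=2 P1.a=2

outcome vector order: (P0.a,P1.a)
[TSO] allowed = {0/0, 0/2, 1/0, 1/2, 2/0, 2/2}
TSO∖claimed = {2/2}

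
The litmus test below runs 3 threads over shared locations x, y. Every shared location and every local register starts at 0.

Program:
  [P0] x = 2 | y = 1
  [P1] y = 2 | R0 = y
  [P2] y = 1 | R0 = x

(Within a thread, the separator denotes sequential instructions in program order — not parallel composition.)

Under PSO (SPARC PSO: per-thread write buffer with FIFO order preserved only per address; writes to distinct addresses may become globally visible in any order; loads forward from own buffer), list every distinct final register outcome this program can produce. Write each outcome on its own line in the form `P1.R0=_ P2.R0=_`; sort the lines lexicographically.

P1.R0=1 P2.R0=0
P1.R0=1 P2.R0=2
P1.R0=2 P2.R0=0
P1.R0=2 P2.R0=2

outcome vector order: (P1.R0,P2.R0)
|PSO outcomes| = 4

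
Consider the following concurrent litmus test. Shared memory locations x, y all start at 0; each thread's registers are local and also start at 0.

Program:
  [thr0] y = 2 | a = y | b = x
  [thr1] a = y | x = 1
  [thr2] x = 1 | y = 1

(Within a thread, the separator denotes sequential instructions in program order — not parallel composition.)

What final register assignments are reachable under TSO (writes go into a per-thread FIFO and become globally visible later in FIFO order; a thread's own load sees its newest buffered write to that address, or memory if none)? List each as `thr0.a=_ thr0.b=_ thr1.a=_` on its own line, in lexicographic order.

thr0.a=1 thr0.b=1 thr1.a=0
thr0.a=1 thr0.b=1 thr1.a=1
thr0.a=1 thr0.b=1 thr1.a=2
thr0.a=2 thr0.b=0 thr1.a=0
thr0.a=2 thr0.b=0 thr1.a=1
thr0.a=2 thr0.b=0 thr1.a=2
thr0.a=2 thr0.b=1 thr1.a=0
thr0.a=2 thr0.b=1 thr1.a=1
thr0.a=2 thr0.b=1 thr1.a=2

outcome vector order: (thr0.a,thr0.b,thr1.a)
|TSO outcomes| = 9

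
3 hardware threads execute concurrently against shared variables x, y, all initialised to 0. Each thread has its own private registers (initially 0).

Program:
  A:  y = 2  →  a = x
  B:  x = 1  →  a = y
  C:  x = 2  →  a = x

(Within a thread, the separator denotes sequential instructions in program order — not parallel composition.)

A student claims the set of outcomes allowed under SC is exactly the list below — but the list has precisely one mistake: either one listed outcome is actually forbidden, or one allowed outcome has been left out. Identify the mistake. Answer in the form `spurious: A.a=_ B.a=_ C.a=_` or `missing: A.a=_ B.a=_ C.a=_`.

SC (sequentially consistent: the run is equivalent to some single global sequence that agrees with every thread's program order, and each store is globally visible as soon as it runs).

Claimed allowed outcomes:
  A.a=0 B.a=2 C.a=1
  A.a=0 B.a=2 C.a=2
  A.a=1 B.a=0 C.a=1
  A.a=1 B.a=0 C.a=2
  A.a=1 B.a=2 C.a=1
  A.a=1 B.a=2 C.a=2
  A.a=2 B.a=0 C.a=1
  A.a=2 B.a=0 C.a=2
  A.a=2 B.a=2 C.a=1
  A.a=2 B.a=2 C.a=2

outcome vector order: (A.a,B.a,C.a)
[SC] allowed = {021; 022; 101; 102; 121; 122; 202; 221; 222}
claimed∖SC = {201}

spurious: A.a=2 B.a=0 C.a=1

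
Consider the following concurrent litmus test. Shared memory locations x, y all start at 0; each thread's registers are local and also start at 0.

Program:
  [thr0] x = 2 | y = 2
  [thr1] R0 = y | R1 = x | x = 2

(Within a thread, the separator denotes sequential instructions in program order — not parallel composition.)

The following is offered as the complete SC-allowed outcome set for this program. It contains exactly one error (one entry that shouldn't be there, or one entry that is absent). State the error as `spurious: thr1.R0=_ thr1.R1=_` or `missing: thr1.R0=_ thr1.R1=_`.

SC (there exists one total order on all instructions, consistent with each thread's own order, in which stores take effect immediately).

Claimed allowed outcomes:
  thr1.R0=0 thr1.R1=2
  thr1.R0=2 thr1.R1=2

outcome vector order: (thr1.R0,thr1.R1)
under SC → <0 0> <0 2> <2 2>
SC∖claimed = {<0 0>}

missing: thr1.R0=0 thr1.R1=0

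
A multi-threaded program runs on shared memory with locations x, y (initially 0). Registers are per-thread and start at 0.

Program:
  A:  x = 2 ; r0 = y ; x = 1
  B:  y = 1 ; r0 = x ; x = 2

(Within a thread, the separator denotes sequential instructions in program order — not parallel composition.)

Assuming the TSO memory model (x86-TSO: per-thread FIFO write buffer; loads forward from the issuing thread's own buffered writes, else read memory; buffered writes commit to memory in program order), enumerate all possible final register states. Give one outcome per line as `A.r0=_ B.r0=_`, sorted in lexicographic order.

outcome vector order: (A.r0,B.r0)
|TSO outcomes| = 6

A.r0=0 B.r0=0
A.r0=0 B.r0=1
A.r0=0 B.r0=2
A.r0=1 B.r0=0
A.r0=1 B.r0=1
A.r0=1 B.r0=2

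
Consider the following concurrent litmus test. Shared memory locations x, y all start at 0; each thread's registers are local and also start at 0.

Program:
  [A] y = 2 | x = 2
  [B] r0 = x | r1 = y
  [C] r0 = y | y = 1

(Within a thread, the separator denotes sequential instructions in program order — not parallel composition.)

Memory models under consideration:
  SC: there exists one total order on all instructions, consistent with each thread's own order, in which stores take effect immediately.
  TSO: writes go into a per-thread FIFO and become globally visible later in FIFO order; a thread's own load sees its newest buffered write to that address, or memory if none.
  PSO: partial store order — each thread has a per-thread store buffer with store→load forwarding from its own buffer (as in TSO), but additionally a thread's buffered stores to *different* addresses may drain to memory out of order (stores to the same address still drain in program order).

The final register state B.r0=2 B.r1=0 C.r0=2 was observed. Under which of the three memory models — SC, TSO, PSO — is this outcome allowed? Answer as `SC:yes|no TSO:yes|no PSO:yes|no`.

outcome vector order: (B.r0,B.r1,C.r0)
SC: 10 outcomes — {<0 0 0> <0 0 2> <0 1 0> <0 1 2> <0 2 0> <0 2 2> <2 1 0> <2 1 2> <2 2 0> <2 2 2>}
TSO: 10 outcomes — {<0 0 0> <0 0 2> <0 1 0> <0 1 2> <0 2 0> <0 2 2> <2 1 0> <2 1 2> <2 2 0> <2 2 2>}
PSO: 12 outcomes — {<0 0 0> <0 0 2> <0 1 0> <0 1 2> <0 2 0> <0 2 2> <2 0 0> <2 0 2> <2 1 0> <2 1 2> <2 2 0> <2 2 2>}
target <2 0 2> ∈ {PSO}

SC:no TSO:no PSO:yes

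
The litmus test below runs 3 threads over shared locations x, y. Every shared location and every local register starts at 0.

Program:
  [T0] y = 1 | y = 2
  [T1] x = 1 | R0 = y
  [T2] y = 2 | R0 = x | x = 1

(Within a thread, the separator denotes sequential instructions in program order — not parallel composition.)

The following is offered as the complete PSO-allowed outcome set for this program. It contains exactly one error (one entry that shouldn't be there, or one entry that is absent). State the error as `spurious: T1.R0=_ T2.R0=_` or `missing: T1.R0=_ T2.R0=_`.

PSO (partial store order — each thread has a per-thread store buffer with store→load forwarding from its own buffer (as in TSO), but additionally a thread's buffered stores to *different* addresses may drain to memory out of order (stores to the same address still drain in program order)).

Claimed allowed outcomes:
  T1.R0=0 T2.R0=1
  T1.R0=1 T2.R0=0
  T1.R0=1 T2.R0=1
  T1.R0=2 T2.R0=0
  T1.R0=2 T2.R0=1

outcome vector order: (T1.R0,T2.R0)
[PSO] allowed = {(0,0), (0,1), (1,0), (1,1), (2,0), (2,1)}
PSO∖claimed = {(0,0)}

missing: T1.R0=0 T2.R0=0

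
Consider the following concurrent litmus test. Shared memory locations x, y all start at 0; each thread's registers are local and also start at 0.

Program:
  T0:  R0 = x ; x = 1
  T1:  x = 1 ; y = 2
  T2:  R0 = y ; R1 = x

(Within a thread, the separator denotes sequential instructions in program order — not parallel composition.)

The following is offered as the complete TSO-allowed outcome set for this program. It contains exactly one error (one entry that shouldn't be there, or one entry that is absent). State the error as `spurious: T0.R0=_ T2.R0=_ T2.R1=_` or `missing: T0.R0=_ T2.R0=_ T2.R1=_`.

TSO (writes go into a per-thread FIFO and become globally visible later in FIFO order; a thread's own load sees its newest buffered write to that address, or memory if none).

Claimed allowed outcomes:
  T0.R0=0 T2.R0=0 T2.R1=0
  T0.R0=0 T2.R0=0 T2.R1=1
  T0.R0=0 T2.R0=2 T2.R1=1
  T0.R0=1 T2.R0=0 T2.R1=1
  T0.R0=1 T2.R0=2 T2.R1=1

missing: T0.R0=1 T2.R0=0 T2.R1=0

outcome vector order: (T0.R0,T2.R0,T2.R1)
under TSO → 0/0/0 0/0/1 0/2/1 1/0/0 1/0/1 1/2/1
TSO∖claimed = {1/0/0}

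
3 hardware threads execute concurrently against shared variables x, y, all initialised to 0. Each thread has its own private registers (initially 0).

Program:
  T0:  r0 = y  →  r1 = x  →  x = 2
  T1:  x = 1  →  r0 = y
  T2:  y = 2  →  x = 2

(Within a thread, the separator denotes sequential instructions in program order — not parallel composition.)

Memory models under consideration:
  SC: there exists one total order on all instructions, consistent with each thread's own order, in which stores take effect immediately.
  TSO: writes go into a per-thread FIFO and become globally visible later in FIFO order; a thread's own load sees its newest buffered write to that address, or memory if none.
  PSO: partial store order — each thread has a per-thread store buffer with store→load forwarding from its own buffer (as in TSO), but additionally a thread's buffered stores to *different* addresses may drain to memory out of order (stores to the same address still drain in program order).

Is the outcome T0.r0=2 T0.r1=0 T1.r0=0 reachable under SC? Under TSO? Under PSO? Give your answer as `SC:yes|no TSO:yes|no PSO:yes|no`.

outcome vector order: (T0.r0,T0.r1,T1.r0)
SC (11): 000; 002; 010; 012; 020; 022; 202; 210; 212; 220; 222
TSO (12): 000; 002; 010; 012; 020; 022; 200; 202; 210; 212; 220; 222
PSO (12): 000; 002; 010; 012; 020; 022; 200; 202; 210; 212; 220; 222
target 200 ∈ {TSO,PSO}

SC:no TSO:yes PSO:yes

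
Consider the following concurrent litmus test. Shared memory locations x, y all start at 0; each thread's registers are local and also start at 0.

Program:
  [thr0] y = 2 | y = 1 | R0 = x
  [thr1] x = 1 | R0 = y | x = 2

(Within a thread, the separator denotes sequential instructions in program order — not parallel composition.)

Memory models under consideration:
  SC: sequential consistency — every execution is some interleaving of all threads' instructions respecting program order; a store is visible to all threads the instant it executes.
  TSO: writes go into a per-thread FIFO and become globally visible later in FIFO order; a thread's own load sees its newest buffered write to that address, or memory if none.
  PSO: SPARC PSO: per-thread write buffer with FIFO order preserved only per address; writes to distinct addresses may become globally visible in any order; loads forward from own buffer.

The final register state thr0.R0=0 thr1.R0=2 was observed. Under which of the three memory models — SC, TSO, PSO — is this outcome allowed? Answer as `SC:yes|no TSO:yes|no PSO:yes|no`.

SC:no TSO:yes PSO:yes

outcome vector order: (thr0.R0,thr1.R0)
under SC → (0,1), (1,0), (1,1), (1,2), (2,0), (2,1), (2,2)
under TSO → (0,0), (0,1), (0,2), (1,0), (1,1), (1,2), (2,0), (2,1), (2,2)
under PSO → (0,0), (0,1), (0,2), (1,0), (1,1), (1,2), (2,0), (2,1), (2,2)
target (0,2) ∈ {TSO,PSO}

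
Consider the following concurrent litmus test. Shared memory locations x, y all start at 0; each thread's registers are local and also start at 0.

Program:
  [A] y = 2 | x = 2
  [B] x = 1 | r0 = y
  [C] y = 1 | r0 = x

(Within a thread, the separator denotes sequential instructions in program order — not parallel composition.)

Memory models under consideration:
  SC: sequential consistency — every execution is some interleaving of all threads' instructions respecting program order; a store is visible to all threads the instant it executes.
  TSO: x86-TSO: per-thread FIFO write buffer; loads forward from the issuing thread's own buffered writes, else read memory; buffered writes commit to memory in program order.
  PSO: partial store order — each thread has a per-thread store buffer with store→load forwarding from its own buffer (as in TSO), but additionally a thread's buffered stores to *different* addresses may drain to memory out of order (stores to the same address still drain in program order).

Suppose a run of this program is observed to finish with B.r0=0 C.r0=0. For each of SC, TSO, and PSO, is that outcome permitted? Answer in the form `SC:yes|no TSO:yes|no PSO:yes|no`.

outcome vector order: (B.r0,C.r0)
[SC] allowed = {<0 1>, <0 2>, <1 0>, <1 1>, <1 2>, <2 0>, <2 1>, <2 2>}
[TSO] allowed = {<0 0>, <0 1>, <0 2>, <1 0>, <1 1>, <1 2>, <2 0>, <2 1>, <2 2>}
[PSO] allowed = {<0 0>, <0 1>, <0 2>, <1 0>, <1 1>, <1 2>, <2 0>, <2 1>, <2 2>}
target <0 0> ∈ {TSO,PSO}

SC:no TSO:yes PSO:yes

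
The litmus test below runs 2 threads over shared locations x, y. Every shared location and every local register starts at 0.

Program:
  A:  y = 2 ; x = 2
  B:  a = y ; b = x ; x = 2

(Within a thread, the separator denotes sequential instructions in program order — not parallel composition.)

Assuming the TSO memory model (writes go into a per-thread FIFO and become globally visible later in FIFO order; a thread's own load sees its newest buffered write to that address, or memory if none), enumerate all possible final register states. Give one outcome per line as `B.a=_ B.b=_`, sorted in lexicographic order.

outcome vector order: (B.a,B.b)
|TSO outcomes| = 4

B.a=0 B.b=0
B.a=0 B.b=2
B.a=2 B.b=0
B.a=2 B.b=2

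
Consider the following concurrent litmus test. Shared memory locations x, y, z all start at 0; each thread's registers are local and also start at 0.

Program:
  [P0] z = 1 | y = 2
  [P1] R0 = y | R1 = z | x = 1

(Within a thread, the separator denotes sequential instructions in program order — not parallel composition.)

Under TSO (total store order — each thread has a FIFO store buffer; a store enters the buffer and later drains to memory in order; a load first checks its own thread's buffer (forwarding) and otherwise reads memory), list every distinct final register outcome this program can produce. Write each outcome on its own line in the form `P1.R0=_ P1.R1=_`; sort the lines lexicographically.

outcome vector order: (P1.R0,P1.R1)
|TSO outcomes| = 3

P1.R0=0 P1.R1=0
P1.R0=0 P1.R1=1
P1.R0=2 P1.R1=1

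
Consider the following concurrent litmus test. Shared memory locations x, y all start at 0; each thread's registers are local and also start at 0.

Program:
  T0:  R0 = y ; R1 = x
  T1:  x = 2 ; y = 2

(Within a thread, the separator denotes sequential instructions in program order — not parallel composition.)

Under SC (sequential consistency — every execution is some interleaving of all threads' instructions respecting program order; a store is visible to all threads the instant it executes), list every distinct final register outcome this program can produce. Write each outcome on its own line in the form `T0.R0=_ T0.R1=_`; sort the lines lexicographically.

T0.R0=0 T0.R1=0
T0.R0=0 T0.R1=2
T0.R0=2 T0.R1=2

outcome vector order: (T0.R0,T0.R1)
|SC outcomes| = 3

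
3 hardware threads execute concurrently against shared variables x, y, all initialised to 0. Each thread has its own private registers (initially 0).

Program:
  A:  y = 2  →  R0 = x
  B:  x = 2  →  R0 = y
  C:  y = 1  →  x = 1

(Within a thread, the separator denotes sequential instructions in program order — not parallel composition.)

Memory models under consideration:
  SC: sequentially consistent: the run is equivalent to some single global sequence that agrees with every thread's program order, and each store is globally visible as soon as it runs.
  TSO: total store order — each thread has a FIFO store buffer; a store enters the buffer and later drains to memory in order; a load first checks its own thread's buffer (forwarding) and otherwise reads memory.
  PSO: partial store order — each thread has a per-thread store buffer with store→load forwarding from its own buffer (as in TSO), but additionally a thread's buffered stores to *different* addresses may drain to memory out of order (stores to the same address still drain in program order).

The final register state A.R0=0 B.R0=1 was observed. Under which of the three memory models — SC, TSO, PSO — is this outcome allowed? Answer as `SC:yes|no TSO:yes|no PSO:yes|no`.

SC:yes TSO:yes PSO:yes

outcome vector order: (A.R0,B.R0)
under SC → <0 1> <0 2> <1 0> <1 1> <1 2> <2 0> <2 1> <2 2>
under TSO → <0 0> <0 1> <0 2> <1 0> <1 1> <1 2> <2 0> <2 1> <2 2>
under PSO → <0 0> <0 1> <0 2> <1 0> <1 1> <1 2> <2 0> <2 1> <2 2>
target <0 1> ∈ {SC,TSO,PSO}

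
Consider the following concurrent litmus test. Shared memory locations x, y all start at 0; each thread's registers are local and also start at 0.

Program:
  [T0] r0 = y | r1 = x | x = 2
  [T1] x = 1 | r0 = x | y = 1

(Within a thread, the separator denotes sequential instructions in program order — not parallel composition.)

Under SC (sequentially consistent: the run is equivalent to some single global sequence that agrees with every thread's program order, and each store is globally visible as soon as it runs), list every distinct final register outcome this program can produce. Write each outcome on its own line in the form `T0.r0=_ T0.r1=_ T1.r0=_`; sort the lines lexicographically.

T0.r0=0 T0.r1=0 T1.r0=1
T0.r0=0 T0.r1=0 T1.r0=2
T0.r0=0 T0.r1=1 T1.r0=1
T0.r0=0 T0.r1=1 T1.r0=2
T0.r0=1 T0.r1=1 T1.r0=1

outcome vector order: (T0.r0,T0.r1,T1.r0)
|SC outcomes| = 5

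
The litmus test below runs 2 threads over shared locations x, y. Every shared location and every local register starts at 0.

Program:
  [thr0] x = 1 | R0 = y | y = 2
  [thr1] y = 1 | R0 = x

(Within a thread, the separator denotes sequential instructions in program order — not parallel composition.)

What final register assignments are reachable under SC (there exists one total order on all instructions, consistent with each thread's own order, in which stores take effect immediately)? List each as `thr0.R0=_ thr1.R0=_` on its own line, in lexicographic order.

outcome vector order: (thr0.R0,thr1.R0)
|SC outcomes| = 3

thr0.R0=0 thr1.R0=1
thr0.R0=1 thr1.R0=0
thr0.R0=1 thr1.R0=1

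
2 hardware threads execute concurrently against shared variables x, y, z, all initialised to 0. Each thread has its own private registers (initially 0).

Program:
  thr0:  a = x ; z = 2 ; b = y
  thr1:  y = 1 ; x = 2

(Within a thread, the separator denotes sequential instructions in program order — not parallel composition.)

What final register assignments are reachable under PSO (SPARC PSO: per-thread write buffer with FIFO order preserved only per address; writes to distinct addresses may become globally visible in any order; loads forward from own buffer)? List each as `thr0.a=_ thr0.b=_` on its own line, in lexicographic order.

outcome vector order: (thr0.a,thr0.b)
|PSO outcomes| = 4

thr0.a=0 thr0.b=0
thr0.a=0 thr0.b=1
thr0.a=2 thr0.b=0
thr0.a=2 thr0.b=1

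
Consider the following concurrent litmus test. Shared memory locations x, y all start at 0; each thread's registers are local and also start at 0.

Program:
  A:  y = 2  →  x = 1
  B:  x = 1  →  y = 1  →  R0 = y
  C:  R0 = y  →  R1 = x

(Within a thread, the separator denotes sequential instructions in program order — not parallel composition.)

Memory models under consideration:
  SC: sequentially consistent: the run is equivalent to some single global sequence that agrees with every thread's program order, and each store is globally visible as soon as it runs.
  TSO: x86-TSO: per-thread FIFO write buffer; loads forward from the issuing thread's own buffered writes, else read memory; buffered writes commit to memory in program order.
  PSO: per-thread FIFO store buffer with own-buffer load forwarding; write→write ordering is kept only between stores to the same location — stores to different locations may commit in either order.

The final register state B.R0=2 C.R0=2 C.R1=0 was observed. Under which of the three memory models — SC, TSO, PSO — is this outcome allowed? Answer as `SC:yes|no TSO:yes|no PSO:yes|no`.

SC:no TSO:no PSO:yes

outcome vector order: (B.R0,C.R0,C.R1)
under SC → 1/0/0, 1/0/1, 1/1/1, 1/2/0, 1/2/1, 2/0/0, 2/0/1, 2/1/1, 2/2/1
under TSO → 1/0/0, 1/0/1, 1/1/1, 1/2/0, 1/2/1, 2/0/0, 2/0/1, 2/1/1, 2/2/1
under PSO → 1/0/0, 1/0/1, 1/1/0, 1/1/1, 1/2/0, 1/2/1, 2/0/0, 2/0/1, 2/1/0, 2/1/1, 2/2/0, 2/2/1
target 2/2/0 ∈ {PSO}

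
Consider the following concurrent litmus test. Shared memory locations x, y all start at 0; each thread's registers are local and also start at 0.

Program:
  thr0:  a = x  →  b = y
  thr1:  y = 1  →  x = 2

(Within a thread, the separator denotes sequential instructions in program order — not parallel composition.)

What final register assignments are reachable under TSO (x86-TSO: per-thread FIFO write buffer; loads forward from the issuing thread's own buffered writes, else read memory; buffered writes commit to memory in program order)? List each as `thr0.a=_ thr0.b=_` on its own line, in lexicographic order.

thr0.a=0 thr0.b=0
thr0.a=0 thr0.b=1
thr0.a=2 thr0.b=1

outcome vector order: (thr0.a,thr0.b)
|TSO outcomes| = 3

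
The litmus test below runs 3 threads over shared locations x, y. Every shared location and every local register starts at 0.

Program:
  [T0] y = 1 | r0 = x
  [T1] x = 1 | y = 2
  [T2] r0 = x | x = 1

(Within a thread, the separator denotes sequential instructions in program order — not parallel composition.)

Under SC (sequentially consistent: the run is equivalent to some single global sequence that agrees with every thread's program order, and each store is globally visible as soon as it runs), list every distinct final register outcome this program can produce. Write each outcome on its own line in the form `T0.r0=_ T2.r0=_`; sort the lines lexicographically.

T0.r0=0 T2.r0=0
T0.r0=0 T2.r0=1
T0.r0=1 T2.r0=0
T0.r0=1 T2.r0=1

outcome vector order: (T0.r0,T2.r0)
|SC outcomes| = 4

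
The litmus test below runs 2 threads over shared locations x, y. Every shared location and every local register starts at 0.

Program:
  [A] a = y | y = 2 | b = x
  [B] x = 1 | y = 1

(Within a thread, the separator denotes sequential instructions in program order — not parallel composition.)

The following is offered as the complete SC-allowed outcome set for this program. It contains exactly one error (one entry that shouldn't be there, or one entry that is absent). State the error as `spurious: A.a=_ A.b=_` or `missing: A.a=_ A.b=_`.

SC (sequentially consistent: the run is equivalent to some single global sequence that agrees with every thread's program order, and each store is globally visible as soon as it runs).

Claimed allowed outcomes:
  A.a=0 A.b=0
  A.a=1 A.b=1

missing: A.a=0 A.b=1

outcome vector order: (A.a,A.b)
SC: 3 outcomes — {00; 01; 11}
SC∖claimed = {01}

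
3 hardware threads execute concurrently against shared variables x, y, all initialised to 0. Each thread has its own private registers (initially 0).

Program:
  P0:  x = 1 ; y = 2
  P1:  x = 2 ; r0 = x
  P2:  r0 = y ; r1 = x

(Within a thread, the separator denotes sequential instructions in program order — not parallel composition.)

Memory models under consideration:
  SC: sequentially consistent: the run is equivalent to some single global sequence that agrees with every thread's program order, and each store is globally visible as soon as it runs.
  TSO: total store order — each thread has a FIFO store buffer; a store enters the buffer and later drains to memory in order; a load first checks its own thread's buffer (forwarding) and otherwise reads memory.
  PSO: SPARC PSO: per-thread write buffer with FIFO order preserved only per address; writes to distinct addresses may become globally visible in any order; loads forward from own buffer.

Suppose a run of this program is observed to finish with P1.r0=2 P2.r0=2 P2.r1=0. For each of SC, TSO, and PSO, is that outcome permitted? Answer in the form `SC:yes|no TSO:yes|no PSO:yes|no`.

outcome vector order: (P1.r0,P2.r0,P2.r1)
SC: 9 outcomes — {(1,0,0) (1,0,1) (1,0,2) (1,2,1) (2,0,0) (2,0,1) (2,0,2) (2,2,1) (2,2,2)}
TSO: 9 outcomes — {(1,0,0) (1,0,1) (1,0,2) (1,2,1) (2,0,0) (2,0,1) (2,0,2) (2,2,1) (2,2,2)}
PSO: 12 outcomes — {(1,0,0) (1,0,1) (1,0,2) (1,2,0) (1,2,1) (1,2,2) (2,0,0) (2,0,1) (2,0,2) (2,2,0) (2,2,1) (2,2,2)}
target (2,2,0) ∈ {PSO}

SC:no TSO:no PSO:yes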